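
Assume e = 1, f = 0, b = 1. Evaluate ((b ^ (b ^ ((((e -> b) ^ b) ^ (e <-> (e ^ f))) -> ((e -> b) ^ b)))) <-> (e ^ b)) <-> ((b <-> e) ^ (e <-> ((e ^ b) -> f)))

Substituting e=1, f=0, b=1:
e -> b = 1 -> 1 = 1
(e -> b) ^ b = 1 ^ 1 = 0
e ^ f = 1 ^ 0 = 1
e <-> (e ^ f) = 1 <-> 1 = 1
((e -> b) ^ b) ^ (e <-> (e ^ f)) = 0 ^ 1 = 1
e -> b = 1 -> 1 = 1
(e -> b) ^ b = 1 ^ 1 = 0
(((e -> b) ^ b) ^ (e <-> (e ^ f))) -> ((e -> b) ^ b) = 1 -> 0 = 0
b ^ ((((e -> b) ^ b) ^ (e <-> (e ^ f))) -> ((e -> b) ^ b)) = 1 ^ 0 = 1
b ^ (b ^ ((((e -> b) ^ b) ^ (e <-> (e ^ f))) -> ((e -> b) ^ b))) = 1 ^ 1 = 0
e ^ b = 1 ^ 1 = 0
(b ^ (b ^ ((((e -> b) ^ b) ^ (e <-> (e ^ f))) -> ((e -> b) ^ b)))) <-> (e ^ b) = 0 <-> 0 = 1
b <-> e = 1 <-> 1 = 1
e ^ b = 1 ^ 1 = 0
(e ^ b) -> f = 0 -> 0 = 1
e <-> ((e ^ b) -> f) = 1 <-> 1 = 1
(b <-> e) ^ (e <-> ((e ^ b) -> f)) = 1 ^ 1 = 0
((b ^ (b ^ ((((e -> b) ^ b) ^ (e <-> (e ^ f))) -> ((e -> b) ^ b)))) <-> (e ^ b)) <-> ((b <-> e) ^ (e <-> ((e ^ b) -> f))) = 1 <-> 0 = 0

0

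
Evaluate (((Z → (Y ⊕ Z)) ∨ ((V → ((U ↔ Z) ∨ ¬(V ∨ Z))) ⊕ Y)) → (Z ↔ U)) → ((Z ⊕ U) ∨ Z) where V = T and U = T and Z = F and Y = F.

T

Substituting V=T, U=T, Z=F, Y=F:
Y ⊕ Z = F ⊕ F = F
Z → (Y ⊕ Z) = F → F = T
U ↔ Z = T ↔ F = F
V ∨ Z = T ∨ F = T
¬(V ∨ Z) = ¬T = F
(U ↔ Z) ∨ ¬(V ∨ Z) = F ∨ F = F
V → ((U ↔ Z) ∨ ¬(V ∨ Z)) = T → F = F
(V → ((U ↔ Z) ∨ ¬(V ∨ Z))) ⊕ Y = F ⊕ F = F
(Z → (Y ⊕ Z)) ∨ ((V → ((U ↔ Z) ∨ ¬(V ∨ Z))) ⊕ Y) = T ∨ F = T
Z ↔ U = F ↔ T = F
((Z → (Y ⊕ Z)) ∨ ((V → ((U ↔ Z) ∨ ¬(V ∨ Z))) ⊕ Y)) → (Z ↔ U) = T → F = F
Z ⊕ U = F ⊕ T = T
(Z ⊕ U) ∨ Z = T ∨ F = T
(((Z → (Y ⊕ Z)) ∨ ((V → ((U ↔ Z) ∨ ¬(V ∨ Z))) ⊕ Y)) → (Z ↔ U)) → ((Z ⊕ U) ∨ Z) = F → T = T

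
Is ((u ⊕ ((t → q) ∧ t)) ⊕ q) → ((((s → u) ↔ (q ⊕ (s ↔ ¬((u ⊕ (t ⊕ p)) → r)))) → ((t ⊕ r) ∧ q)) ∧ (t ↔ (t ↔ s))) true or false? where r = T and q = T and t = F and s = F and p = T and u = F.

t → q = F → T = T
(t → q) ∧ t = T ∧ F = F
u ⊕ ((t → q) ∧ t) = F ⊕ F = F
(u ⊕ ((t → q) ∧ t)) ⊕ q = F ⊕ T = T
s → u = F → F = T
t ⊕ p = F ⊕ T = T
u ⊕ (t ⊕ p) = F ⊕ T = T
(u ⊕ (t ⊕ p)) → r = T → T = T
¬((u ⊕ (t ⊕ p)) → r) = ¬T = F
s ↔ ¬((u ⊕ (t ⊕ p)) → r) = F ↔ F = T
q ⊕ (s ↔ ¬((u ⊕ (t ⊕ p)) → r)) = T ⊕ T = F
(s → u) ↔ (q ⊕ (s ↔ ¬((u ⊕ (t ⊕ p)) → r))) = T ↔ F = F
t ⊕ r = F ⊕ T = T
(t ⊕ r) ∧ q = T ∧ T = T
((s → u) ↔ (q ⊕ (s ↔ ¬((u ⊕ (t ⊕ p)) → r)))) → ((t ⊕ r) ∧ q) = F → T = T
t ↔ s = F ↔ F = T
t ↔ (t ↔ s) = F ↔ T = F
(((s → u) ↔ (q ⊕ (s ↔ ¬((u ⊕ (t ⊕ p)) → r)))) → ((t ⊕ r) ∧ q)) ∧ (t ↔ (t ↔ s)) = T ∧ F = F
((u ⊕ ((t → q) ∧ t)) ⊕ q) → ((((s → u) ↔ (q ⊕ (s ↔ ¬((u ⊕ (t ⊕ p)) → r)))) → ((t ⊕ r) ∧ q)) ∧ (t ↔ (t ↔ s))) = T → F = F

F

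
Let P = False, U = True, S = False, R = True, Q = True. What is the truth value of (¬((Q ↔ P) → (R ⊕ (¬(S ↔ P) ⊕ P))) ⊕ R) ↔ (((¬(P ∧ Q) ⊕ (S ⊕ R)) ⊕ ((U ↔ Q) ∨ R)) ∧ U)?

Q ↔ P = True ↔ False = False
S ↔ P = False ↔ False = True
¬(S ↔ P) = ¬True = False
¬(S ↔ P) ⊕ P = False ⊕ False = False
R ⊕ (¬(S ↔ P) ⊕ P) = True ⊕ False = True
(Q ↔ P) → (R ⊕ (¬(S ↔ P) ⊕ P)) = False → True = True
¬((Q ↔ P) → (R ⊕ (¬(S ↔ P) ⊕ P))) = ¬True = False
¬((Q ↔ P) → (R ⊕ (¬(S ↔ P) ⊕ P))) ⊕ R = False ⊕ True = True
P ∧ Q = False ∧ True = False
¬(P ∧ Q) = ¬False = True
S ⊕ R = False ⊕ True = True
¬(P ∧ Q) ⊕ (S ⊕ R) = True ⊕ True = False
U ↔ Q = True ↔ True = True
(U ↔ Q) ∨ R = True ∨ True = True
(¬(P ∧ Q) ⊕ (S ⊕ R)) ⊕ ((U ↔ Q) ∨ R) = False ⊕ True = True
((¬(P ∧ Q) ⊕ (S ⊕ R)) ⊕ ((U ↔ Q) ∨ R)) ∧ U = True ∧ True = True
(¬((Q ↔ P) → (R ⊕ (¬(S ↔ P) ⊕ P))) ⊕ R) ↔ (((¬(P ∧ Q) ⊕ (S ⊕ R)) ⊕ ((U ↔ Q) ∨ R)) ∧ U) = True ↔ True = True

True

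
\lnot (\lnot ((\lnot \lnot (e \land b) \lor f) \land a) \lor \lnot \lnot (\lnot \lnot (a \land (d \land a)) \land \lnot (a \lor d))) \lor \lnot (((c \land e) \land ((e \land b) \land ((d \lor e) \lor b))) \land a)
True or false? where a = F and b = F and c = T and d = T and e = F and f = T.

e \land b = F \land F = F
\lnot (e \land b) = \lnot F = T
\lnot \lnot (e \land b) = \lnot T = F
\lnot \lnot (e \land b) \lor f = F \lor T = T
(\lnot \lnot (e \land b) \lor f) \land a = T \land F = F
\lnot ((\lnot \lnot (e \land b) \lor f) \land a) = \lnot F = T
d \land a = T \land F = F
a \land (d \land a) = F \land F = F
\lnot (a \land (d \land a)) = \lnot F = T
\lnot \lnot (a \land (d \land a)) = \lnot T = F
a \lor d = F \lor T = T
\lnot (a \lor d) = \lnot T = F
\lnot \lnot (a \land (d \land a)) \land \lnot (a \lor d) = F \land F = F
\lnot (\lnot \lnot (a \land (d \land a)) \land \lnot (a \lor d)) = \lnot F = T
\lnot \lnot (\lnot \lnot (a \land (d \land a)) \land \lnot (a \lor d)) = \lnot T = F
\lnot ((\lnot \lnot (e \land b) \lor f) \land a) \lor \lnot \lnot (\lnot \lnot (a \land (d \land a)) \land \lnot (a \lor d)) = T \lor F = T
\lnot (\lnot ((\lnot \lnot (e \land b) \lor f) \land a) \lor \lnot \lnot (\lnot \lnot (a \land (d \land a)) \land \lnot (a \lor d))) = \lnot T = F
c \land e = T \land F = F
e \land b = F \land F = F
d \lor e = T \lor F = T
(d \lor e) \lor b = T \lor F = T
(e \land b) \land ((d \lor e) \lor b) = F \land T = F
(c \land e) \land ((e \land b) \land ((d \lor e) \lor b)) = F \land F = F
((c \land e) \land ((e \land b) \land ((d \lor e) \lor b))) \land a = F \land F = F
\lnot (((c \land e) \land ((e \land b) \land ((d \lor e) \lor b))) \land a) = \lnot F = T
\lnot (\lnot ((\lnot \lnot (e \land b) \lor f) \land a) \lor \lnot \lnot (\lnot \lnot (a \land (d \land a)) \land \lnot (a \lor d))) \lor \lnot (((c \land e) \land ((e \land b) \land ((d \lor e) \lor b))) \land a) = F \lor T = T

T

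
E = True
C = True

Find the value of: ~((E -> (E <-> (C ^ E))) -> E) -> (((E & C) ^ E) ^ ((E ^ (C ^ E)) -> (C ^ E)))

C ^ E = True ^ True = False
E <-> (C ^ E) = True <-> False = False
E -> (E <-> (C ^ E)) = True -> False = False
(E -> (E <-> (C ^ E))) -> E = False -> True = True
~((E -> (E <-> (C ^ E))) -> E) = ~True = False
E & C = True & True = True
(E & C) ^ E = True ^ True = False
C ^ E = True ^ True = False
E ^ (C ^ E) = True ^ False = True
C ^ E = True ^ True = False
(E ^ (C ^ E)) -> (C ^ E) = True -> False = False
((E & C) ^ E) ^ ((E ^ (C ^ E)) -> (C ^ E)) = False ^ False = False
~((E -> (E <-> (C ^ E))) -> E) -> (((E & C) ^ E) ^ ((E ^ (C ^ E)) -> (C ^ E))) = False -> False = True

True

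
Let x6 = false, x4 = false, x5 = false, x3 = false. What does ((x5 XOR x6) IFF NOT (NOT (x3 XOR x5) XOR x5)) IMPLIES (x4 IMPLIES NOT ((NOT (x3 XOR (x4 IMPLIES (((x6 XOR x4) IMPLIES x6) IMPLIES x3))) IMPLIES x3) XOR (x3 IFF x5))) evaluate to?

true

x5 XOR x6 = false XOR false = false
x3 XOR x5 = false XOR false = false
NOT (x3 XOR x5) = NOT false = true
NOT (x3 XOR x5) XOR x5 = true XOR false = true
NOT (NOT (x3 XOR x5) XOR x5) = NOT true = false
(x5 XOR x6) IFF NOT (NOT (x3 XOR x5) XOR x5) = false IFF false = true
x6 XOR x4 = false XOR false = false
(x6 XOR x4) IMPLIES x6 = false IMPLIES false = true
((x6 XOR x4) IMPLIES x6) IMPLIES x3 = true IMPLIES false = false
x4 IMPLIES (((x6 XOR x4) IMPLIES x6) IMPLIES x3) = false IMPLIES false = true
x3 XOR (x4 IMPLIES (((x6 XOR x4) IMPLIES x6) IMPLIES x3)) = false XOR true = true
NOT (x3 XOR (x4 IMPLIES (((x6 XOR x4) IMPLIES x6) IMPLIES x3))) = NOT true = false
NOT (x3 XOR (x4 IMPLIES (((x6 XOR x4) IMPLIES x6) IMPLIES x3))) IMPLIES x3 = false IMPLIES false = true
x3 IFF x5 = false IFF false = true
(NOT (x3 XOR (x4 IMPLIES (((x6 XOR x4) IMPLIES x6) IMPLIES x3))) IMPLIES x3) XOR (x3 IFF x5) = true XOR true = false
NOT ((NOT (x3 XOR (x4 IMPLIES (((x6 XOR x4) IMPLIES x6) IMPLIES x3))) IMPLIES x3) XOR (x3 IFF x5)) = NOT false = true
x4 IMPLIES NOT ((NOT (x3 XOR (x4 IMPLIES (((x6 XOR x4) IMPLIES x6) IMPLIES x3))) IMPLIES x3) XOR (x3 IFF x5)) = false IMPLIES true = true
((x5 XOR x6) IFF NOT (NOT (x3 XOR x5) XOR x5)) IMPLIES (x4 IMPLIES NOT ((NOT (x3 XOR (x4 IMPLIES (((x6 XOR x4) IMPLIES x6) IMPLIES x3))) IMPLIES x3) XOR (x3 IFF x5))) = true IMPLIES true = true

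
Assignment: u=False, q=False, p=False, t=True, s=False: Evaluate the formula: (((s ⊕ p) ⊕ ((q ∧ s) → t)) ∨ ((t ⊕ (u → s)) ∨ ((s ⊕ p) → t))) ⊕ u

Substituting u=False, q=False, p=False, t=True, s=False:
s ⊕ p = False ⊕ False = False
q ∧ s = False ∧ False = False
(q ∧ s) → t = False → True = True
(s ⊕ p) ⊕ ((q ∧ s) → t) = False ⊕ True = True
u → s = False → False = True
t ⊕ (u → s) = True ⊕ True = False
s ⊕ p = False ⊕ False = False
(s ⊕ p) → t = False → True = True
(t ⊕ (u → s)) ∨ ((s ⊕ p) → t) = False ∨ True = True
((s ⊕ p) ⊕ ((q ∧ s) → t)) ∨ ((t ⊕ (u → s)) ∨ ((s ⊕ p) → t)) = True ∨ True = True
(((s ⊕ p) ⊕ ((q ∧ s) → t)) ∨ ((t ⊕ (u → s)) ∨ ((s ⊕ p) → t))) ⊕ u = True ⊕ False = True

True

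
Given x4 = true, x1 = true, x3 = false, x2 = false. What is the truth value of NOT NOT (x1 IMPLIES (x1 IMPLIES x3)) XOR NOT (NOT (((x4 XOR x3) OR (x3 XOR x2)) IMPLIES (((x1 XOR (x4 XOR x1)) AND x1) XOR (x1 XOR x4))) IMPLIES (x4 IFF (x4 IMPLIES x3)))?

false

Substituting x4=true, x1=true, x3=false, x2=false:
x1 IMPLIES x3 = true IMPLIES false = false
x1 IMPLIES (x1 IMPLIES x3) = true IMPLIES false = false
NOT (x1 IMPLIES (x1 IMPLIES x3)) = NOT false = true
NOT NOT (x1 IMPLIES (x1 IMPLIES x3)) = NOT true = false
x4 XOR x3 = true XOR false = true
x3 XOR x2 = false XOR false = false
(x4 XOR x3) OR (x3 XOR x2) = true OR false = true
x4 XOR x1 = true XOR true = false
x1 XOR (x4 XOR x1) = true XOR false = true
(x1 XOR (x4 XOR x1)) AND x1 = true AND true = true
x1 XOR x4 = true XOR true = false
((x1 XOR (x4 XOR x1)) AND x1) XOR (x1 XOR x4) = true XOR false = true
((x4 XOR x3) OR (x3 XOR x2)) IMPLIES (((x1 XOR (x4 XOR x1)) AND x1) XOR (x1 XOR x4)) = true IMPLIES true = true
NOT (((x4 XOR x3) OR (x3 XOR x2)) IMPLIES (((x1 XOR (x4 XOR x1)) AND x1) XOR (x1 XOR x4))) = NOT true = false
x4 IMPLIES x3 = true IMPLIES false = false
x4 IFF (x4 IMPLIES x3) = true IFF false = false
NOT (((x4 XOR x3) OR (x3 XOR x2)) IMPLIES (((x1 XOR (x4 XOR x1)) AND x1) XOR (x1 XOR x4))) IMPLIES (x4 IFF (x4 IMPLIES x3)) = false IMPLIES false = true
NOT (NOT (((x4 XOR x3) OR (x3 XOR x2)) IMPLIES (((x1 XOR (x4 XOR x1)) AND x1) XOR (x1 XOR x4))) IMPLIES (x4 IFF (x4 IMPLIES x3))) = NOT true = false
NOT NOT (x1 IMPLIES (x1 IMPLIES x3)) XOR NOT (NOT (((x4 XOR x3) OR (x3 XOR x2)) IMPLIES (((x1 XOR (x4 XOR x1)) AND x1) XOR (x1 XOR x4))) IMPLIES (x4 IFF (x4 IMPLIES x3))) = false XOR false = false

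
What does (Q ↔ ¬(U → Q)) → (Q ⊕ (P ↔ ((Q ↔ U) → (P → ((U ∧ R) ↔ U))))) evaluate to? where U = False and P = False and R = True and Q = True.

True

U → Q = False → True = True
¬(U → Q) = ¬True = False
Q ↔ ¬(U → Q) = True ↔ False = False
Q ↔ U = True ↔ False = False
U ∧ R = False ∧ True = False
(U ∧ R) ↔ U = False ↔ False = True
P → ((U ∧ R) ↔ U) = False → True = True
(Q ↔ U) → (P → ((U ∧ R) ↔ U)) = False → True = True
P ↔ ((Q ↔ U) → (P → ((U ∧ R) ↔ U))) = False ↔ True = False
Q ⊕ (P ↔ ((Q ↔ U) → (P → ((U ∧ R) ↔ U)))) = True ⊕ False = True
(Q ↔ ¬(U → Q)) → (Q ⊕ (P ↔ ((Q ↔ U) → (P → ((U ∧ R) ↔ U))))) = False → True = True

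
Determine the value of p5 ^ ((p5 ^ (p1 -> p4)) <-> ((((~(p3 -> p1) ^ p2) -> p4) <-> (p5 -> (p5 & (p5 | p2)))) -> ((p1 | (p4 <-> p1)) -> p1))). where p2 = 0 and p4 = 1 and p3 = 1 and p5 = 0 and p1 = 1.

1

Substituting p2=0, p4=1, p3=1, p5=0, p1=1:
p1 -> p4 = 1 -> 1 = 1
p5 ^ (p1 -> p4) = 0 ^ 1 = 1
p3 -> p1 = 1 -> 1 = 1
~(p3 -> p1) = ~1 = 0
~(p3 -> p1) ^ p2 = 0 ^ 0 = 0
(~(p3 -> p1) ^ p2) -> p4 = 0 -> 1 = 1
p5 | p2 = 0 | 0 = 0
p5 & (p5 | p2) = 0 & 0 = 0
p5 -> (p5 & (p5 | p2)) = 0 -> 0 = 1
((~(p3 -> p1) ^ p2) -> p4) <-> (p5 -> (p5 & (p5 | p2))) = 1 <-> 1 = 1
p4 <-> p1 = 1 <-> 1 = 1
p1 | (p4 <-> p1) = 1 | 1 = 1
(p1 | (p4 <-> p1)) -> p1 = 1 -> 1 = 1
(((~(p3 -> p1) ^ p2) -> p4) <-> (p5 -> (p5 & (p5 | p2)))) -> ((p1 | (p4 <-> p1)) -> p1) = 1 -> 1 = 1
(p5 ^ (p1 -> p4)) <-> ((((~(p3 -> p1) ^ p2) -> p4) <-> (p5 -> (p5 & (p5 | p2)))) -> ((p1 | (p4 <-> p1)) -> p1)) = 1 <-> 1 = 1
p5 ^ ((p5 ^ (p1 -> p4)) <-> ((((~(p3 -> p1) ^ p2) -> p4) <-> (p5 -> (p5 & (p5 | p2)))) -> ((p1 | (p4 <-> p1)) -> p1))) = 0 ^ 1 = 1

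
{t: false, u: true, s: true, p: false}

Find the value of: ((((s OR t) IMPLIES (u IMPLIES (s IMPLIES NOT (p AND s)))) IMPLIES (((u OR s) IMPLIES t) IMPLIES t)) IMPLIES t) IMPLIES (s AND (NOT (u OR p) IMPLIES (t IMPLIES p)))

s OR t = true OR false = true
p AND s = false AND true = false
NOT (p AND s) = NOT false = true
s IMPLIES NOT (p AND s) = true IMPLIES true = true
u IMPLIES (s IMPLIES NOT (p AND s)) = true IMPLIES true = true
(s OR t) IMPLIES (u IMPLIES (s IMPLIES NOT (p AND s))) = true IMPLIES true = true
u OR s = true OR true = true
(u OR s) IMPLIES t = true IMPLIES false = false
((u OR s) IMPLIES t) IMPLIES t = false IMPLIES false = true
((s OR t) IMPLIES (u IMPLIES (s IMPLIES NOT (p AND s)))) IMPLIES (((u OR s) IMPLIES t) IMPLIES t) = true IMPLIES true = true
(((s OR t) IMPLIES (u IMPLIES (s IMPLIES NOT (p AND s)))) IMPLIES (((u OR s) IMPLIES t) IMPLIES t)) IMPLIES t = true IMPLIES false = false
u OR p = true OR false = true
NOT (u OR p) = NOT true = false
t IMPLIES p = false IMPLIES false = true
NOT (u OR p) IMPLIES (t IMPLIES p) = false IMPLIES true = true
s AND (NOT (u OR p) IMPLIES (t IMPLIES p)) = true AND true = true
((((s OR t) IMPLIES (u IMPLIES (s IMPLIES NOT (p AND s)))) IMPLIES (((u OR s) IMPLIES t) IMPLIES t)) IMPLIES t) IMPLIES (s AND (NOT (u OR p) IMPLIES (t IMPLIES p))) = false IMPLIES true = true

true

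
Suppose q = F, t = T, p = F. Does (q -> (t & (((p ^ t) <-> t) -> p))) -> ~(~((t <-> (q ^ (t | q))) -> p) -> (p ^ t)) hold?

F

p ^ t = F ^ T = T
(p ^ t) <-> t = T <-> T = T
((p ^ t) <-> t) -> p = T -> F = F
t & (((p ^ t) <-> t) -> p) = T & F = F
q -> (t & (((p ^ t) <-> t) -> p)) = F -> F = T
t | q = T | F = T
q ^ (t | q) = F ^ T = T
t <-> (q ^ (t | q)) = T <-> T = T
(t <-> (q ^ (t | q))) -> p = T -> F = F
~((t <-> (q ^ (t | q))) -> p) = ~F = T
p ^ t = F ^ T = T
~((t <-> (q ^ (t | q))) -> p) -> (p ^ t) = T -> T = T
~(~((t <-> (q ^ (t | q))) -> p) -> (p ^ t)) = ~T = F
(q -> (t & (((p ^ t) <-> t) -> p))) -> ~(~((t <-> (q ^ (t | q))) -> p) -> (p ^ t)) = T -> F = F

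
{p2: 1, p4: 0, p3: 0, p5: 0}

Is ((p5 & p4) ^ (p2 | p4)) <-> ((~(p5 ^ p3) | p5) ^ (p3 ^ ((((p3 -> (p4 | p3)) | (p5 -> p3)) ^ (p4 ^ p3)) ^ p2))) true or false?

1

Substituting p2=1, p4=0, p3=0, p5=0:
p5 & p4 = 0 & 0 = 0
p2 | p4 = 1 | 0 = 1
(p5 & p4) ^ (p2 | p4) = 0 ^ 1 = 1
p5 ^ p3 = 0 ^ 0 = 0
~(p5 ^ p3) = ~0 = 1
~(p5 ^ p3) | p5 = 1 | 0 = 1
p4 | p3 = 0 | 0 = 0
p3 -> (p4 | p3) = 0 -> 0 = 1
p5 -> p3 = 0 -> 0 = 1
(p3 -> (p4 | p3)) | (p5 -> p3) = 1 | 1 = 1
p4 ^ p3 = 0 ^ 0 = 0
((p3 -> (p4 | p3)) | (p5 -> p3)) ^ (p4 ^ p3) = 1 ^ 0 = 1
(((p3 -> (p4 | p3)) | (p5 -> p3)) ^ (p4 ^ p3)) ^ p2 = 1 ^ 1 = 0
p3 ^ ((((p3 -> (p4 | p3)) | (p5 -> p3)) ^ (p4 ^ p3)) ^ p2) = 0 ^ 0 = 0
(~(p5 ^ p3) | p5) ^ (p3 ^ ((((p3 -> (p4 | p3)) | (p5 -> p3)) ^ (p4 ^ p3)) ^ p2)) = 1 ^ 0 = 1
((p5 & p4) ^ (p2 | p4)) <-> ((~(p5 ^ p3) | p5) ^ (p3 ^ ((((p3 -> (p4 | p3)) | (p5 -> p3)) ^ (p4 ^ p3)) ^ p2))) = 1 <-> 1 = 1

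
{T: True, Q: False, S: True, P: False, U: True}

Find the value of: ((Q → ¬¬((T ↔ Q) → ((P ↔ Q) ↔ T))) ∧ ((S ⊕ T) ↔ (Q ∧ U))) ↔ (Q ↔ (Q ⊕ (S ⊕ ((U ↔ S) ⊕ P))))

T ↔ Q = True ↔ False = False
P ↔ Q = False ↔ False = True
(P ↔ Q) ↔ T = True ↔ True = True
(T ↔ Q) → ((P ↔ Q) ↔ T) = False → True = True
¬((T ↔ Q) → ((P ↔ Q) ↔ T)) = ¬True = False
¬¬((T ↔ Q) → ((P ↔ Q) ↔ T)) = ¬False = True
Q → ¬¬((T ↔ Q) → ((P ↔ Q) ↔ T)) = False → True = True
S ⊕ T = True ⊕ True = False
Q ∧ U = False ∧ True = False
(S ⊕ T) ↔ (Q ∧ U) = False ↔ False = True
(Q → ¬¬((T ↔ Q) → ((P ↔ Q) ↔ T))) ∧ ((S ⊕ T) ↔ (Q ∧ U)) = True ∧ True = True
U ↔ S = True ↔ True = True
(U ↔ S) ⊕ P = True ⊕ False = True
S ⊕ ((U ↔ S) ⊕ P) = True ⊕ True = False
Q ⊕ (S ⊕ ((U ↔ S) ⊕ P)) = False ⊕ False = False
Q ↔ (Q ⊕ (S ⊕ ((U ↔ S) ⊕ P))) = False ↔ False = True
((Q → ¬¬((T ↔ Q) → ((P ↔ Q) ↔ T))) ∧ ((S ⊕ T) ↔ (Q ∧ U))) ↔ (Q ↔ (Q ⊕ (S ⊕ ((U ↔ S) ⊕ P)))) = True ↔ True = True

True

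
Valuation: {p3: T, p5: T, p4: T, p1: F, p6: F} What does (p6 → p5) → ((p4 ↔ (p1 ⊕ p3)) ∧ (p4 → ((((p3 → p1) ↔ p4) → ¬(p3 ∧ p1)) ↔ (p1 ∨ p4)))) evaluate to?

T

p6 → p5 = F → T = T
p1 ⊕ p3 = F ⊕ T = T
p4 ↔ (p1 ⊕ p3) = T ↔ T = T
p3 → p1 = T → F = F
(p3 → p1) ↔ p4 = F ↔ T = F
p3 ∧ p1 = T ∧ F = F
¬(p3 ∧ p1) = ¬F = T
((p3 → p1) ↔ p4) → ¬(p3 ∧ p1) = F → T = T
p1 ∨ p4 = F ∨ T = T
(((p3 → p1) ↔ p4) → ¬(p3 ∧ p1)) ↔ (p1 ∨ p4) = T ↔ T = T
p4 → ((((p3 → p1) ↔ p4) → ¬(p3 ∧ p1)) ↔ (p1 ∨ p4)) = T → T = T
(p4 ↔ (p1 ⊕ p3)) ∧ (p4 → ((((p3 → p1) ↔ p4) → ¬(p3 ∧ p1)) ↔ (p1 ∨ p4))) = T ∧ T = T
(p6 → p5) → ((p4 ↔ (p1 ⊕ p3)) ∧ (p4 → ((((p3 → p1) ↔ p4) → ¬(p3 ∧ p1)) ↔ (p1 ∨ p4)))) = T → T = T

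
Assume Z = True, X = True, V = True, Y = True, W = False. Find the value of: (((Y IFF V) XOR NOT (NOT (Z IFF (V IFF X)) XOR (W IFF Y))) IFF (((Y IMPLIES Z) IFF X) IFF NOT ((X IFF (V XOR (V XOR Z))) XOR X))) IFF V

Y IFF V = True IFF True = True
V IFF X = True IFF True = True
Z IFF (V IFF X) = True IFF True = True
NOT (Z IFF (V IFF X)) = NOT True = False
W IFF Y = False IFF True = False
NOT (Z IFF (V IFF X)) XOR (W IFF Y) = False XOR False = False
NOT (NOT (Z IFF (V IFF X)) XOR (W IFF Y)) = NOT False = True
(Y IFF V) XOR NOT (NOT (Z IFF (V IFF X)) XOR (W IFF Y)) = True XOR True = False
Y IMPLIES Z = True IMPLIES True = True
(Y IMPLIES Z) IFF X = True IFF True = True
V XOR Z = True XOR True = False
V XOR (V XOR Z) = True XOR False = True
X IFF (V XOR (V XOR Z)) = True IFF True = True
(X IFF (V XOR (V XOR Z))) XOR X = True XOR True = False
NOT ((X IFF (V XOR (V XOR Z))) XOR X) = NOT False = True
((Y IMPLIES Z) IFF X) IFF NOT ((X IFF (V XOR (V XOR Z))) XOR X) = True IFF True = True
((Y IFF V) XOR NOT (NOT (Z IFF (V IFF X)) XOR (W IFF Y))) IFF (((Y IMPLIES Z) IFF X) IFF NOT ((X IFF (V XOR (V XOR Z))) XOR X)) = False IFF True = False
(((Y IFF V) XOR NOT (NOT (Z IFF (V IFF X)) XOR (W IFF Y))) IFF (((Y IMPLIES Z) IFF X) IFF NOT ((X IFF (V XOR (V XOR Z))) XOR X))) IFF V = False IFF True = False

False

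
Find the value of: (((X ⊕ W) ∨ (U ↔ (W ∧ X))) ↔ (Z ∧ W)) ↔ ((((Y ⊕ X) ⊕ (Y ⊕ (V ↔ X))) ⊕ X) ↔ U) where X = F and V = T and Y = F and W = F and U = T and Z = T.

X ⊕ W = F ⊕ F = F
W ∧ X = F ∧ F = F
U ↔ (W ∧ X) = T ↔ F = F
(X ⊕ W) ∨ (U ↔ (W ∧ X)) = F ∨ F = F
Z ∧ W = T ∧ F = F
((X ⊕ W) ∨ (U ↔ (W ∧ X))) ↔ (Z ∧ W) = F ↔ F = T
Y ⊕ X = F ⊕ F = F
V ↔ X = T ↔ F = F
Y ⊕ (V ↔ X) = F ⊕ F = F
(Y ⊕ X) ⊕ (Y ⊕ (V ↔ X)) = F ⊕ F = F
((Y ⊕ X) ⊕ (Y ⊕ (V ↔ X))) ⊕ X = F ⊕ F = F
(((Y ⊕ X) ⊕ (Y ⊕ (V ↔ X))) ⊕ X) ↔ U = F ↔ T = F
(((X ⊕ W) ∨ (U ↔ (W ∧ X))) ↔ (Z ∧ W)) ↔ ((((Y ⊕ X) ⊕ (Y ⊕ (V ↔ X))) ⊕ X) ↔ U) = T ↔ F = F

F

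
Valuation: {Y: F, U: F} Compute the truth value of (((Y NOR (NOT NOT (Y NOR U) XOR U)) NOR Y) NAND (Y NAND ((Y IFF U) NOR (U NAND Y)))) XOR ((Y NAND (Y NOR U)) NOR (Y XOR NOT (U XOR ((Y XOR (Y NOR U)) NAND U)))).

F

Y NOR U = F NOR F = T
NOT (Y NOR U) = NOT T = F
NOT NOT (Y NOR U) = NOT F = T
NOT NOT (Y NOR U) XOR U = T XOR F = T
Y NOR (NOT NOT (Y NOR U) XOR U) = F NOR T = F
(Y NOR (NOT NOT (Y NOR U) XOR U)) NOR Y = F NOR F = T
Y IFF U = F IFF F = T
U NAND Y = F NAND F = T
(Y IFF U) NOR (U NAND Y) = T NOR T = F
Y NAND ((Y IFF U) NOR (U NAND Y)) = F NAND F = T
((Y NOR (NOT NOT (Y NOR U) XOR U)) NOR Y) NAND (Y NAND ((Y IFF U) NOR (U NAND Y))) = T NAND T = F
Y NOR U = F NOR F = T
Y NAND (Y NOR U) = F NAND T = T
Y NOR U = F NOR F = T
Y XOR (Y NOR U) = F XOR T = T
(Y XOR (Y NOR U)) NAND U = T NAND F = T
U XOR ((Y XOR (Y NOR U)) NAND U) = F XOR T = T
NOT (U XOR ((Y XOR (Y NOR U)) NAND U)) = NOT T = F
Y XOR NOT (U XOR ((Y XOR (Y NOR U)) NAND U)) = F XOR F = F
(Y NAND (Y NOR U)) NOR (Y XOR NOT (U XOR ((Y XOR (Y NOR U)) NAND U))) = T NOR F = F
(((Y NOR (NOT NOT (Y NOR U) XOR U)) NOR Y) NAND (Y NAND ((Y IFF U) NOR (U NAND Y)))) XOR ((Y NAND (Y NOR U)) NOR (Y XOR NOT (U XOR ((Y XOR (Y NOR U)) NAND U)))) = F XOR F = F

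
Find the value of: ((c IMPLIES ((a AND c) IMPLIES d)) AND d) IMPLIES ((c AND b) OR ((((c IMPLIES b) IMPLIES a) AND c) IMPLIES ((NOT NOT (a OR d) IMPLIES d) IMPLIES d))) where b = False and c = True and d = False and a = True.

True

Substituting b=False, c=True, d=False, a=True:
a AND c = True AND True = True
(a AND c) IMPLIES d = True IMPLIES False = False
c IMPLIES ((a AND c) IMPLIES d) = True IMPLIES False = False
(c IMPLIES ((a AND c) IMPLIES d)) AND d = False AND False = False
c AND b = True AND False = False
c IMPLIES b = True IMPLIES False = False
(c IMPLIES b) IMPLIES a = False IMPLIES True = True
((c IMPLIES b) IMPLIES a) AND c = True AND True = True
a OR d = True OR False = True
NOT (a OR d) = NOT True = False
NOT NOT (a OR d) = NOT False = True
NOT NOT (a OR d) IMPLIES d = True IMPLIES False = False
(NOT NOT (a OR d) IMPLIES d) IMPLIES d = False IMPLIES False = True
(((c IMPLIES b) IMPLIES a) AND c) IMPLIES ((NOT NOT (a OR d) IMPLIES d) IMPLIES d) = True IMPLIES True = True
(c AND b) OR ((((c IMPLIES b) IMPLIES a) AND c) IMPLIES ((NOT NOT (a OR d) IMPLIES d) IMPLIES d)) = False OR True = True
((c IMPLIES ((a AND c) IMPLIES d)) AND d) IMPLIES ((c AND b) OR ((((c IMPLIES b) IMPLIES a) AND c) IMPLIES ((NOT NOT (a OR d) IMPLIES d) IMPLIES d))) = False IMPLIES True = True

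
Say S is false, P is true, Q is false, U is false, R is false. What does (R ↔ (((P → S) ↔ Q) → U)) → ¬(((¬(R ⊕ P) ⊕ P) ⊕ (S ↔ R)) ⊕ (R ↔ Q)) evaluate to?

P → S = T → F = F
(P → S) ↔ Q = F ↔ F = T
((P → S) ↔ Q) → U = T → F = F
R ↔ (((P → S) ↔ Q) → U) = F ↔ F = T
R ⊕ P = F ⊕ T = T
¬(R ⊕ P) = ¬T = F
¬(R ⊕ P) ⊕ P = F ⊕ T = T
S ↔ R = F ↔ F = T
(¬(R ⊕ P) ⊕ P) ⊕ (S ↔ R) = T ⊕ T = F
R ↔ Q = F ↔ F = T
((¬(R ⊕ P) ⊕ P) ⊕ (S ↔ R)) ⊕ (R ↔ Q) = F ⊕ T = T
¬(((¬(R ⊕ P) ⊕ P) ⊕ (S ↔ R)) ⊕ (R ↔ Q)) = ¬T = F
(R ↔ (((P → S) ↔ Q) → U)) → ¬(((¬(R ⊕ P) ⊕ P) ⊕ (S ↔ R)) ⊕ (R ↔ Q)) = T → F = F

F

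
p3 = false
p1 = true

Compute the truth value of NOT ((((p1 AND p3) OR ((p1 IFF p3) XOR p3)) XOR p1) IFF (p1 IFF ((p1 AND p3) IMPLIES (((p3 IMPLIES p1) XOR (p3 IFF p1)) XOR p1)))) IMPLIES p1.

p1 AND p3 = true AND false = false
p1 IFF p3 = true IFF false = false
(p1 IFF p3) XOR p3 = false XOR false = false
(p1 AND p3) OR ((p1 IFF p3) XOR p3) = false OR false = false
((p1 AND p3) OR ((p1 IFF p3) XOR p3)) XOR p1 = false XOR true = true
p1 AND p3 = true AND false = false
p3 IMPLIES p1 = false IMPLIES true = true
p3 IFF p1 = false IFF true = false
(p3 IMPLIES p1) XOR (p3 IFF p1) = true XOR false = true
((p3 IMPLIES p1) XOR (p3 IFF p1)) XOR p1 = true XOR true = false
(p1 AND p3) IMPLIES (((p3 IMPLIES p1) XOR (p3 IFF p1)) XOR p1) = false IMPLIES false = true
p1 IFF ((p1 AND p3) IMPLIES (((p3 IMPLIES p1) XOR (p3 IFF p1)) XOR p1)) = true IFF true = true
(((p1 AND p3) OR ((p1 IFF p3) XOR p3)) XOR p1) IFF (p1 IFF ((p1 AND p3) IMPLIES (((p3 IMPLIES p1) XOR (p3 IFF p1)) XOR p1))) = true IFF true = true
NOT ((((p1 AND p3) OR ((p1 IFF p3) XOR p3)) XOR p1) IFF (p1 IFF ((p1 AND p3) IMPLIES (((p3 IMPLIES p1) XOR (p3 IFF p1)) XOR p1)))) = NOT true = false
NOT ((((p1 AND p3) OR ((p1 IFF p3) XOR p3)) XOR p1) IFF (p1 IFF ((p1 AND p3) IMPLIES (((p3 IMPLIES p1) XOR (p3 IFF p1)) XOR p1)))) IMPLIES p1 = false IMPLIES true = true

true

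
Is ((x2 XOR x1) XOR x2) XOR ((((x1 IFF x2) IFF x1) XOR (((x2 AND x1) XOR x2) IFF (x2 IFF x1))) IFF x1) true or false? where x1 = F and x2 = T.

F

x2 XOR x1 = T XOR F = T
(x2 XOR x1) XOR x2 = T XOR T = F
x1 IFF x2 = F IFF T = F
(x1 IFF x2) IFF x1 = F IFF F = T
x2 AND x1 = T AND F = F
(x2 AND x1) XOR x2 = F XOR T = T
x2 IFF x1 = T IFF F = F
((x2 AND x1) XOR x2) IFF (x2 IFF x1) = T IFF F = F
((x1 IFF x2) IFF x1) XOR (((x2 AND x1) XOR x2) IFF (x2 IFF x1)) = T XOR F = T
(((x1 IFF x2) IFF x1) XOR (((x2 AND x1) XOR x2) IFF (x2 IFF x1))) IFF x1 = T IFF F = F
((x2 XOR x1) XOR x2) XOR ((((x1 IFF x2) IFF x1) XOR (((x2 AND x1) XOR x2) IFF (x2 IFF x1))) IFF x1) = F XOR F = F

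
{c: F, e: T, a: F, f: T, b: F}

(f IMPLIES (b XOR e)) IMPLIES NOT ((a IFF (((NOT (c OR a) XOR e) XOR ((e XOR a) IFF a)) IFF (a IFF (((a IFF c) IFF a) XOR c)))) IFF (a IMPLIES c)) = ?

Substituting c=F, e=T, a=F, f=T, b=F:
b XOR e = F XOR T = T
f IMPLIES (b XOR e) = T IMPLIES T = T
c OR a = F OR F = F
NOT (c OR a) = NOT F = T
NOT (c OR a) XOR e = T XOR T = F
e XOR a = T XOR F = T
(e XOR a) IFF a = T IFF F = F
(NOT (c OR a) XOR e) XOR ((e XOR a) IFF a) = F XOR F = F
a IFF c = F IFF F = T
(a IFF c) IFF a = T IFF F = F
((a IFF c) IFF a) XOR c = F XOR F = F
a IFF (((a IFF c) IFF a) XOR c) = F IFF F = T
((NOT (c OR a) XOR e) XOR ((e XOR a) IFF a)) IFF (a IFF (((a IFF c) IFF a) XOR c)) = F IFF T = F
a IFF (((NOT (c OR a) XOR e) XOR ((e XOR a) IFF a)) IFF (a IFF (((a IFF c) IFF a) XOR c))) = F IFF F = T
a IMPLIES c = F IMPLIES F = T
(a IFF (((NOT (c OR a) XOR e) XOR ((e XOR a) IFF a)) IFF (a IFF (((a IFF c) IFF a) XOR c)))) IFF (a IMPLIES c) = T IFF T = T
NOT ((a IFF (((NOT (c OR a) XOR e) XOR ((e XOR a) IFF a)) IFF (a IFF (((a IFF c) IFF a) XOR c)))) IFF (a IMPLIES c)) = NOT T = F
(f IMPLIES (b XOR e)) IMPLIES NOT ((a IFF (((NOT (c OR a) XOR e) XOR ((e XOR a) IFF a)) IFF (a IFF (((a IFF c) IFF a) XOR c)))) IFF (a IMPLIES c)) = T IMPLIES F = F

F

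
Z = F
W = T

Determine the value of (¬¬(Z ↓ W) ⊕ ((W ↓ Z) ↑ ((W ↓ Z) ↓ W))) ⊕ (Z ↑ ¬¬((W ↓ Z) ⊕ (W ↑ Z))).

F

Z ↓ W = F ↓ T = F
¬(Z ↓ W) = ¬F = T
¬¬(Z ↓ W) = ¬T = F
W ↓ Z = T ↓ F = F
W ↓ Z = T ↓ F = F
(W ↓ Z) ↓ W = F ↓ T = F
(W ↓ Z) ↑ ((W ↓ Z) ↓ W) = F ↑ F = T
¬¬(Z ↓ W) ⊕ ((W ↓ Z) ↑ ((W ↓ Z) ↓ W)) = F ⊕ T = T
W ↓ Z = T ↓ F = F
W ↑ Z = T ↑ F = T
(W ↓ Z) ⊕ (W ↑ Z) = F ⊕ T = T
¬((W ↓ Z) ⊕ (W ↑ Z)) = ¬T = F
¬¬((W ↓ Z) ⊕ (W ↑ Z)) = ¬F = T
Z ↑ ¬¬((W ↓ Z) ⊕ (W ↑ Z)) = F ↑ T = T
(¬¬(Z ↓ W) ⊕ ((W ↓ Z) ↑ ((W ↓ Z) ↓ W))) ⊕ (Z ↑ ¬¬((W ↓ Z) ⊕ (W ↑ Z))) = T ⊕ T = F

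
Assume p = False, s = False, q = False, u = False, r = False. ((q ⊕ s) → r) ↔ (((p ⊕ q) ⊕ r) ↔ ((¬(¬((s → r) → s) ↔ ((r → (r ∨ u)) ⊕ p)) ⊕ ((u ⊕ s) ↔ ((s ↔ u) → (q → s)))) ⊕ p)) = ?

q ⊕ s = False ⊕ False = False
(q ⊕ s) → r = False → False = True
p ⊕ q = False ⊕ False = False
(p ⊕ q) ⊕ r = False ⊕ False = False
s → r = False → False = True
(s → r) → s = True → False = False
¬((s → r) → s) = ¬False = True
r ∨ u = False ∨ False = False
r → (r ∨ u) = False → False = True
(r → (r ∨ u)) ⊕ p = True ⊕ False = True
¬((s → r) → s) ↔ ((r → (r ∨ u)) ⊕ p) = True ↔ True = True
¬(¬((s → r) → s) ↔ ((r → (r ∨ u)) ⊕ p)) = ¬True = False
u ⊕ s = False ⊕ False = False
s ↔ u = False ↔ False = True
q → s = False → False = True
(s ↔ u) → (q → s) = True → True = True
(u ⊕ s) ↔ ((s ↔ u) → (q → s)) = False ↔ True = False
¬(¬((s → r) → s) ↔ ((r → (r ∨ u)) ⊕ p)) ⊕ ((u ⊕ s) ↔ ((s ↔ u) → (q → s))) = False ⊕ False = False
(¬(¬((s → r) → s) ↔ ((r → (r ∨ u)) ⊕ p)) ⊕ ((u ⊕ s) ↔ ((s ↔ u) → (q → s)))) ⊕ p = False ⊕ False = False
((p ⊕ q) ⊕ r) ↔ ((¬(¬((s → r) → s) ↔ ((r → (r ∨ u)) ⊕ p)) ⊕ ((u ⊕ s) ↔ ((s ↔ u) → (q → s)))) ⊕ p) = False ↔ False = True
((q ⊕ s) → r) ↔ (((p ⊕ q) ⊕ r) ↔ ((¬(¬((s → r) → s) ↔ ((r → (r ∨ u)) ⊕ p)) ⊕ ((u ⊕ s) ↔ ((s ↔ u) → (q → s)))) ⊕ p)) = True ↔ True = True

True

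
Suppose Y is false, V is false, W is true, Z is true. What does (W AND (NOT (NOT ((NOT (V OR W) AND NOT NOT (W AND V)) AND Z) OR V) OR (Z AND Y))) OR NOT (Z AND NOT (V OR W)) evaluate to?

T

V OR W = F OR T = T
NOT (V OR W) = NOT T = F
W AND V = T AND F = F
NOT (W AND V) = NOT F = T
NOT NOT (W AND V) = NOT T = F
NOT (V OR W) AND NOT NOT (W AND V) = F AND F = F
(NOT (V OR W) AND NOT NOT (W AND V)) AND Z = F AND T = F
NOT ((NOT (V OR W) AND NOT NOT (W AND V)) AND Z) = NOT F = T
NOT ((NOT (V OR W) AND NOT NOT (W AND V)) AND Z) OR V = T OR F = T
NOT (NOT ((NOT (V OR W) AND NOT NOT (W AND V)) AND Z) OR V) = NOT T = F
Z AND Y = T AND F = F
NOT (NOT ((NOT (V OR W) AND NOT NOT (W AND V)) AND Z) OR V) OR (Z AND Y) = F OR F = F
W AND (NOT (NOT ((NOT (V OR W) AND NOT NOT (W AND V)) AND Z) OR V) OR (Z AND Y)) = T AND F = F
V OR W = F OR T = T
NOT (V OR W) = NOT T = F
Z AND NOT (V OR W) = T AND F = F
NOT (Z AND NOT (V OR W)) = NOT F = T
(W AND (NOT (NOT ((NOT (V OR W) AND NOT NOT (W AND V)) AND Z) OR V) OR (Z AND Y))) OR NOT (Z AND NOT (V OR W)) = F OR T = T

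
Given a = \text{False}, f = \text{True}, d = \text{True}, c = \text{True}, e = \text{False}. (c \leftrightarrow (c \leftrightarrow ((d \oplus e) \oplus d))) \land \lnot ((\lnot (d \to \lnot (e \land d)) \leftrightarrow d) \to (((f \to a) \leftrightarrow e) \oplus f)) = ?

Substituting a=\text{False}, f=\text{True}, d=\text{True}, c=\text{True}, e=\text{False}:
d \oplus e = \text{True} \oplus \text{False} = \text{True}
(d \oplus e) \oplus d = \text{True} \oplus \text{True} = \text{False}
c \leftrightarrow ((d \oplus e) \oplus d) = \text{True} \leftrightarrow \text{False} = \text{False}
c \leftrightarrow (c \leftrightarrow ((d \oplus e) \oplus d)) = \text{True} \leftrightarrow \text{False} = \text{False}
e \land d = \text{False} \land \text{True} = \text{False}
\lnot (e \land d) = \lnot \text{False} = \text{True}
d \to \lnot (e \land d) = \text{True} \to \text{True} = \text{True}
\lnot (d \to \lnot (e \land d)) = \lnot \text{True} = \text{False}
\lnot (d \to \lnot (e \land d)) \leftrightarrow d = \text{False} \leftrightarrow \text{True} = \text{False}
f \to a = \text{True} \to \text{False} = \text{False}
(f \to a) \leftrightarrow e = \text{False} \leftrightarrow \text{False} = \text{True}
((f \to a) \leftrightarrow e) \oplus f = \text{True} \oplus \text{True} = \text{False}
(\lnot (d \to \lnot (e \land d)) \leftrightarrow d) \to (((f \to a) \leftrightarrow e) \oplus f) = \text{False} \to \text{False} = \text{True}
\lnot ((\lnot (d \to \lnot (e \land d)) \leftrightarrow d) \to (((f \to a) \leftrightarrow e) \oplus f)) = \lnot \text{True} = \text{False}
(c \leftrightarrow (c \leftrightarrow ((d \oplus e) \oplus d))) \land \lnot ((\lnot (d \to \lnot (e \land d)) \leftrightarrow d) \to (((f \to a) \leftrightarrow e) \oplus f)) = \text{False} \land \text{False} = \text{False}

\text{False}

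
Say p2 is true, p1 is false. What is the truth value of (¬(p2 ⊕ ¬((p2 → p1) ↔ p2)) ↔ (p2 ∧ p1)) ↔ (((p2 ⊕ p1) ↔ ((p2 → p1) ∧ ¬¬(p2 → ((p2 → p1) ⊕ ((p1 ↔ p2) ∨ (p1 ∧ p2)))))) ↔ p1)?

p2 → p1 = T → F = F
(p2 → p1) ↔ p2 = F ↔ T = F
¬((p2 → p1) ↔ p2) = ¬F = T
p2 ⊕ ¬((p2 → p1) ↔ p2) = T ⊕ T = F
¬(p2 ⊕ ¬((p2 → p1) ↔ p2)) = ¬F = T
p2 ∧ p1 = T ∧ F = F
¬(p2 ⊕ ¬((p2 → p1) ↔ p2)) ↔ (p2 ∧ p1) = T ↔ F = F
p2 ⊕ p1 = T ⊕ F = T
p2 → p1 = T → F = F
p2 → p1 = T → F = F
p1 ↔ p2 = F ↔ T = F
p1 ∧ p2 = F ∧ T = F
(p1 ↔ p2) ∨ (p1 ∧ p2) = F ∨ F = F
(p2 → p1) ⊕ ((p1 ↔ p2) ∨ (p1 ∧ p2)) = F ⊕ F = F
p2 → ((p2 → p1) ⊕ ((p1 ↔ p2) ∨ (p1 ∧ p2))) = T → F = F
¬(p2 → ((p2 → p1) ⊕ ((p1 ↔ p2) ∨ (p1 ∧ p2)))) = ¬F = T
¬¬(p2 → ((p2 → p1) ⊕ ((p1 ↔ p2) ∨ (p1 ∧ p2)))) = ¬T = F
(p2 → p1) ∧ ¬¬(p2 → ((p2 → p1) ⊕ ((p1 ↔ p2) ∨ (p1 ∧ p2)))) = F ∧ F = F
(p2 ⊕ p1) ↔ ((p2 → p1) ∧ ¬¬(p2 → ((p2 → p1) ⊕ ((p1 ↔ p2) ∨ (p1 ∧ p2))))) = T ↔ F = F
((p2 ⊕ p1) ↔ ((p2 → p1) ∧ ¬¬(p2 → ((p2 → p1) ⊕ ((p1 ↔ p2) ∨ (p1 ∧ p2)))))) ↔ p1 = F ↔ F = T
(¬(p2 ⊕ ¬((p2 → p1) ↔ p2)) ↔ (p2 ∧ p1)) ↔ (((p2 ⊕ p1) ↔ ((p2 → p1) ∧ ¬¬(p2 → ((p2 → p1) ⊕ ((p1 ↔ p2) ∨ (p1 ∧ p2)))))) ↔ p1) = F ↔ T = F

F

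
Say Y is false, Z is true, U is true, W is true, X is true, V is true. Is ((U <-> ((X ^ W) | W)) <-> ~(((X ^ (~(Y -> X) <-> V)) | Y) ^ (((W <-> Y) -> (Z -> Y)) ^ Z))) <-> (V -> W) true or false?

X ^ W = T ^ T = F
(X ^ W) | W = F | T = T
U <-> ((X ^ W) | W) = T <-> T = T
Y -> X = F -> T = T
~(Y -> X) = ~T = F
~(Y -> X) <-> V = F <-> T = F
X ^ (~(Y -> X) <-> V) = T ^ F = T
(X ^ (~(Y -> X) <-> V)) | Y = T | F = T
W <-> Y = T <-> F = F
Z -> Y = T -> F = F
(W <-> Y) -> (Z -> Y) = F -> F = T
((W <-> Y) -> (Z -> Y)) ^ Z = T ^ T = F
((X ^ (~(Y -> X) <-> V)) | Y) ^ (((W <-> Y) -> (Z -> Y)) ^ Z) = T ^ F = T
~(((X ^ (~(Y -> X) <-> V)) | Y) ^ (((W <-> Y) -> (Z -> Y)) ^ Z)) = ~T = F
(U <-> ((X ^ W) | W)) <-> ~(((X ^ (~(Y -> X) <-> V)) | Y) ^ (((W <-> Y) -> (Z -> Y)) ^ Z)) = T <-> F = F
V -> W = T -> T = T
((U <-> ((X ^ W) | W)) <-> ~(((X ^ (~(Y -> X) <-> V)) | Y) ^ (((W <-> Y) -> (Z -> Y)) ^ Z))) <-> (V -> W) = F <-> T = F

F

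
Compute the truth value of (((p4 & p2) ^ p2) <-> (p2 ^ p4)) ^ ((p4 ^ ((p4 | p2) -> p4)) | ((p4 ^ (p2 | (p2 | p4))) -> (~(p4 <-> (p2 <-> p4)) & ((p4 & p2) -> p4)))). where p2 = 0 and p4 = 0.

p4 & p2 = 0 & 0 = 0
(p4 & p2) ^ p2 = 0 ^ 0 = 0
p2 ^ p4 = 0 ^ 0 = 0
((p4 & p2) ^ p2) <-> (p2 ^ p4) = 0 <-> 0 = 1
p4 | p2 = 0 | 0 = 0
(p4 | p2) -> p4 = 0 -> 0 = 1
p4 ^ ((p4 | p2) -> p4) = 0 ^ 1 = 1
p2 | p4 = 0 | 0 = 0
p2 | (p2 | p4) = 0 | 0 = 0
p4 ^ (p2 | (p2 | p4)) = 0 ^ 0 = 0
p2 <-> p4 = 0 <-> 0 = 1
p4 <-> (p2 <-> p4) = 0 <-> 1 = 0
~(p4 <-> (p2 <-> p4)) = ~0 = 1
p4 & p2 = 0 & 0 = 0
(p4 & p2) -> p4 = 0 -> 0 = 1
~(p4 <-> (p2 <-> p4)) & ((p4 & p2) -> p4) = 1 & 1 = 1
(p4 ^ (p2 | (p2 | p4))) -> (~(p4 <-> (p2 <-> p4)) & ((p4 & p2) -> p4)) = 0 -> 1 = 1
(p4 ^ ((p4 | p2) -> p4)) | ((p4 ^ (p2 | (p2 | p4))) -> (~(p4 <-> (p2 <-> p4)) & ((p4 & p2) -> p4))) = 1 | 1 = 1
(((p4 & p2) ^ p2) <-> (p2 ^ p4)) ^ ((p4 ^ ((p4 | p2) -> p4)) | ((p4 ^ (p2 | (p2 | p4))) -> (~(p4 <-> (p2 <-> p4)) & ((p4 & p2) -> p4)))) = 1 ^ 1 = 0

0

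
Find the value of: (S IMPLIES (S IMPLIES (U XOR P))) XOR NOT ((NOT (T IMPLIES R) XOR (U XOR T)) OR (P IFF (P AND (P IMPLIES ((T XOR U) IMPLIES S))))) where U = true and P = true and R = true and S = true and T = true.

false

U XOR P = true XOR true = false
S IMPLIES (U XOR P) = true IMPLIES false = false
S IMPLIES (S IMPLIES (U XOR P)) = true IMPLIES false = false
T IMPLIES R = true IMPLIES true = true
NOT (T IMPLIES R) = NOT true = false
U XOR T = true XOR true = false
NOT (T IMPLIES R) XOR (U XOR T) = false XOR false = false
T XOR U = true XOR true = false
(T XOR U) IMPLIES S = false IMPLIES true = true
P IMPLIES ((T XOR U) IMPLIES S) = true IMPLIES true = true
P AND (P IMPLIES ((T XOR U) IMPLIES S)) = true AND true = true
P IFF (P AND (P IMPLIES ((T XOR U) IMPLIES S))) = true IFF true = true
(NOT (T IMPLIES R) XOR (U XOR T)) OR (P IFF (P AND (P IMPLIES ((T XOR U) IMPLIES S)))) = false OR true = true
NOT ((NOT (T IMPLIES R) XOR (U XOR T)) OR (P IFF (P AND (P IMPLIES ((T XOR U) IMPLIES S))))) = NOT true = false
(S IMPLIES (S IMPLIES (U XOR P))) XOR NOT ((NOT (T IMPLIES R) XOR (U XOR T)) OR (P IFF (P AND (P IMPLIES ((T XOR U) IMPLIES S))))) = false XOR false = false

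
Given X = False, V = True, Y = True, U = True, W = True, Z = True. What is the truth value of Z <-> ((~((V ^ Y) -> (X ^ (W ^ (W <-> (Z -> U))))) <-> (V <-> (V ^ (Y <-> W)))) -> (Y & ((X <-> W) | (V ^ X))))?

V ^ Y = True ^ True = False
Z -> U = True -> True = True
W <-> (Z -> U) = True <-> True = True
W ^ (W <-> (Z -> U)) = True ^ True = False
X ^ (W ^ (W <-> (Z -> U))) = False ^ False = False
(V ^ Y) -> (X ^ (W ^ (W <-> (Z -> U)))) = False -> False = True
~((V ^ Y) -> (X ^ (W ^ (W <-> (Z -> U))))) = ~True = False
Y <-> W = True <-> True = True
V ^ (Y <-> W) = True ^ True = False
V <-> (V ^ (Y <-> W)) = True <-> False = False
~((V ^ Y) -> (X ^ (W ^ (W <-> (Z -> U))))) <-> (V <-> (V ^ (Y <-> W))) = False <-> False = True
X <-> W = False <-> True = False
V ^ X = True ^ False = True
(X <-> W) | (V ^ X) = False | True = True
Y & ((X <-> W) | (V ^ X)) = True & True = True
(~((V ^ Y) -> (X ^ (W ^ (W <-> (Z -> U))))) <-> (V <-> (V ^ (Y <-> W)))) -> (Y & ((X <-> W) | (V ^ X))) = True -> True = True
Z <-> ((~((V ^ Y) -> (X ^ (W ^ (W <-> (Z -> U))))) <-> (V <-> (V ^ (Y <-> W)))) -> (Y & ((X <-> W) | (V ^ X)))) = True <-> True = True

True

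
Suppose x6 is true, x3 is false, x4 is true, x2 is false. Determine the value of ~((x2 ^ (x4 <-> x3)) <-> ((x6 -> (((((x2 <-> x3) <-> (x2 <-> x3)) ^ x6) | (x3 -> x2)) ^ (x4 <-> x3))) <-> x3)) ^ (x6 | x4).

x4 <-> x3 = T <-> F = F
x2 ^ (x4 <-> x3) = F ^ F = F
x2 <-> x3 = F <-> F = T
x2 <-> x3 = F <-> F = T
(x2 <-> x3) <-> (x2 <-> x3) = T <-> T = T
((x2 <-> x3) <-> (x2 <-> x3)) ^ x6 = T ^ T = F
x3 -> x2 = F -> F = T
(((x2 <-> x3) <-> (x2 <-> x3)) ^ x6) | (x3 -> x2) = F | T = T
x4 <-> x3 = T <-> F = F
((((x2 <-> x3) <-> (x2 <-> x3)) ^ x6) | (x3 -> x2)) ^ (x4 <-> x3) = T ^ F = T
x6 -> (((((x2 <-> x3) <-> (x2 <-> x3)) ^ x6) | (x3 -> x2)) ^ (x4 <-> x3)) = T -> T = T
(x6 -> (((((x2 <-> x3) <-> (x2 <-> x3)) ^ x6) | (x3 -> x2)) ^ (x4 <-> x3))) <-> x3 = T <-> F = F
(x2 ^ (x4 <-> x3)) <-> ((x6 -> (((((x2 <-> x3) <-> (x2 <-> x3)) ^ x6) | (x3 -> x2)) ^ (x4 <-> x3))) <-> x3) = F <-> F = T
~((x2 ^ (x4 <-> x3)) <-> ((x6 -> (((((x2 <-> x3) <-> (x2 <-> x3)) ^ x6) | (x3 -> x2)) ^ (x4 <-> x3))) <-> x3)) = ~T = F
x6 | x4 = T | T = T
~((x2 ^ (x4 <-> x3)) <-> ((x6 -> (((((x2 <-> x3) <-> (x2 <-> x3)) ^ x6) | (x3 -> x2)) ^ (x4 <-> x3))) <-> x3)) ^ (x6 | x4) = F ^ T = T

T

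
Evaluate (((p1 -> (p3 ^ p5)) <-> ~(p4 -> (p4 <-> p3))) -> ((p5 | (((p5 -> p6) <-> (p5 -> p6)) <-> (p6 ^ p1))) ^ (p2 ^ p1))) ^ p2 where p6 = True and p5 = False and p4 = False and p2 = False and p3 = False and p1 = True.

p3 ^ p5 = False ^ False = False
p1 -> (p3 ^ p5) = True -> False = False
p4 <-> p3 = False <-> False = True
p4 -> (p4 <-> p3) = False -> True = True
~(p4 -> (p4 <-> p3)) = ~True = False
(p1 -> (p3 ^ p5)) <-> ~(p4 -> (p4 <-> p3)) = False <-> False = True
p5 -> p6 = False -> True = True
p5 -> p6 = False -> True = True
(p5 -> p6) <-> (p5 -> p6) = True <-> True = True
p6 ^ p1 = True ^ True = False
((p5 -> p6) <-> (p5 -> p6)) <-> (p6 ^ p1) = True <-> False = False
p5 | (((p5 -> p6) <-> (p5 -> p6)) <-> (p6 ^ p1)) = False | False = False
p2 ^ p1 = False ^ True = True
(p5 | (((p5 -> p6) <-> (p5 -> p6)) <-> (p6 ^ p1))) ^ (p2 ^ p1) = False ^ True = True
((p1 -> (p3 ^ p5)) <-> ~(p4 -> (p4 <-> p3))) -> ((p5 | (((p5 -> p6) <-> (p5 -> p6)) <-> (p6 ^ p1))) ^ (p2 ^ p1)) = True -> True = True
(((p1 -> (p3 ^ p5)) <-> ~(p4 -> (p4 <-> p3))) -> ((p5 | (((p5 -> p6) <-> (p5 -> p6)) <-> (p6 ^ p1))) ^ (p2 ^ p1))) ^ p2 = True ^ False = True

True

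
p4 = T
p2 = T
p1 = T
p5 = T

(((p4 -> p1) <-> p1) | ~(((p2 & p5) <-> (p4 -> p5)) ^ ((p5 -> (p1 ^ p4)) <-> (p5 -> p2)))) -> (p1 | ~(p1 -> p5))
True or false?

T

p4 -> p1 = T -> T = T
(p4 -> p1) <-> p1 = T <-> T = T
p2 & p5 = T & T = T
p4 -> p5 = T -> T = T
(p2 & p5) <-> (p4 -> p5) = T <-> T = T
p1 ^ p4 = T ^ T = F
p5 -> (p1 ^ p4) = T -> F = F
p5 -> p2 = T -> T = T
(p5 -> (p1 ^ p4)) <-> (p5 -> p2) = F <-> T = F
((p2 & p5) <-> (p4 -> p5)) ^ ((p5 -> (p1 ^ p4)) <-> (p5 -> p2)) = T ^ F = T
~(((p2 & p5) <-> (p4 -> p5)) ^ ((p5 -> (p1 ^ p4)) <-> (p5 -> p2))) = ~T = F
((p4 -> p1) <-> p1) | ~(((p2 & p5) <-> (p4 -> p5)) ^ ((p5 -> (p1 ^ p4)) <-> (p5 -> p2))) = T | F = T
p1 -> p5 = T -> T = T
~(p1 -> p5) = ~T = F
p1 | ~(p1 -> p5) = T | F = T
(((p4 -> p1) <-> p1) | ~(((p2 & p5) <-> (p4 -> p5)) ^ ((p5 -> (p1 ^ p4)) <-> (p5 -> p2)))) -> (p1 | ~(p1 -> p5)) = T -> T = T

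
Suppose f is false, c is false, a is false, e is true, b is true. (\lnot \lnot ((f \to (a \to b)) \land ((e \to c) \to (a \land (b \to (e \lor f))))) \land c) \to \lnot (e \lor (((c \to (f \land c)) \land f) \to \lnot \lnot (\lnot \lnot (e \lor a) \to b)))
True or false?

a \to b = \text{False} \to \text{True} = \text{True}
f \to (a \to b) = \text{False} \to \text{True} = \text{True}
e \to c = \text{True} \to \text{False} = \text{False}
e \lor f = \text{True} \lor \text{False} = \text{True}
b \to (e \lor f) = \text{True} \to \text{True} = \text{True}
a \land (b \to (e \lor f)) = \text{False} \land \text{True} = \text{False}
(e \to c) \to (a \land (b \to (e \lor f))) = \text{False} \to \text{False} = \text{True}
(f \to (a \to b)) \land ((e \to c) \to (a \land (b \to (e \lor f)))) = \text{True} \land \text{True} = \text{True}
\lnot ((f \to (a \to b)) \land ((e \to c) \to (a \land (b \to (e \lor f))))) = \lnot \text{True} = \text{False}
\lnot \lnot ((f \to (a \to b)) \land ((e \to c) \to (a \land (b \to (e \lor f))))) = \lnot \text{False} = \text{True}
\lnot \lnot ((f \to (a \to b)) \land ((e \to c) \to (a \land (b \to (e \lor f))))) \land c = \text{True} \land \text{False} = \text{False}
f \land c = \text{False} \land \text{False} = \text{False}
c \to (f \land c) = \text{False} \to \text{False} = \text{True}
(c \to (f \land c)) \land f = \text{True} \land \text{False} = \text{False}
e \lor a = \text{True} \lor \text{False} = \text{True}
\lnot (e \lor a) = \lnot \text{True} = \text{False}
\lnot \lnot (e \lor a) = \lnot \text{False} = \text{True}
\lnot \lnot (e \lor a) \to b = \text{True} \to \text{True} = \text{True}
\lnot (\lnot \lnot (e \lor a) \to b) = \lnot \text{True} = \text{False}
\lnot \lnot (\lnot \lnot (e \lor a) \to b) = \lnot \text{False} = \text{True}
((c \to (f \land c)) \land f) \to \lnot \lnot (\lnot \lnot (e \lor a) \to b) = \text{False} \to \text{True} = \text{True}
e \lor (((c \to (f \land c)) \land f) \to \lnot \lnot (\lnot \lnot (e \lor a) \to b)) = \text{True} \lor \text{True} = \text{True}
\lnot (e \lor (((c \to (f \land c)) \land f) \to \lnot \lnot (\lnot \lnot (e \lor a) \to b))) = \lnot \text{True} = \text{False}
(\lnot \lnot ((f \to (a \to b)) \land ((e \to c) \to (a \land (b \to (e \lor f))))) \land c) \to \lnot (e \lor (((c \to (f \land c)) \land f) \to \lnot \lnot (\lnot \lnot (e \lor a) \to b))) = \text{False} \to \text{False} = \text{True}

\text{True}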